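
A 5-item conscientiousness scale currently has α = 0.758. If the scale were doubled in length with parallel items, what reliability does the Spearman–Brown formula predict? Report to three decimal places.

predicted reliability = 0.862

Length factor m = 2
α' = m·α / (1 + (m−1)·α)
   = 2 × 0.758 / (1 + (2 − 1) × 0.758)
   = 1.5160 / 1.7580 = 0.862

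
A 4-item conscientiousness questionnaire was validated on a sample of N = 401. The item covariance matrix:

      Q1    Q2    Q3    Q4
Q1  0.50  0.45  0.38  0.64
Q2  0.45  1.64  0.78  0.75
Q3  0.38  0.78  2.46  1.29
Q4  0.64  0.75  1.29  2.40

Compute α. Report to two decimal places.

α = 0.73

Σσᵢ² = 0.50 + 1.64 + 2.46 + 2.40 = 7.00
Sum of off-diagonal covariances = 4.29
σ²_T = 7.00 + 2 × 4.29 = 15.58
α = (k/(k−1))·(1 − Σσᵢ²/σ²_T) = (4/3)·(1 − 7.00/15.58) = 0.73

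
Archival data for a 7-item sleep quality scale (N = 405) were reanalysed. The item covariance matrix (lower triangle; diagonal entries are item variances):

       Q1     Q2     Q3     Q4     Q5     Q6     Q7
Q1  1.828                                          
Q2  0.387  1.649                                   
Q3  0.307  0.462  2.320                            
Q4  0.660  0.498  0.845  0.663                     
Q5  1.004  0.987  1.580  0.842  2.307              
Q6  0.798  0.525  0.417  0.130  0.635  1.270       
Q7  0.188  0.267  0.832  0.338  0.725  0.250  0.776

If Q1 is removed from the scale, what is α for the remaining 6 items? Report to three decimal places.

Remaining items: Q2, Q3, Q4, Q5, Q6, Q7 (k = 6).
ΣVar(i) = 1.649 + 2.320 + 0.663 + 2.307 + 1.270 + 0.776 = 8.985
Var(T) = 8.985 + 2 × 9.333 = 27.651
α (item deleted) = (6/5)·(1 − 8.985/27.651) = 0.810

α = 0.810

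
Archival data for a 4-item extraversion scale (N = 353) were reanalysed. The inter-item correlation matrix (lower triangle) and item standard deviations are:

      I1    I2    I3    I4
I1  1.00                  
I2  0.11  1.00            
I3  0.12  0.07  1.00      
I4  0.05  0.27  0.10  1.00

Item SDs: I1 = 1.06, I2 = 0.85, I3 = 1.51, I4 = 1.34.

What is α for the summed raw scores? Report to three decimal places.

Σσ²ᵢ = 1.06² + 0.85² + 1.51² + 1.34² = 5.9218
Covariances σ_ij = r_ij · s_i · s_j:
  σ(I1,I2) = 0.11 × 1.06 × 0.85 = 0.0991
  σ(I1,I3) = 0.12 × 1.06 × 1.51 = 0.1921
  σ(I1,I4) = 0.05 × 1.06 × 1.34 = 0.0710
  σ(I2,I3) = 0.07 × 0.85 × 1.51 = 0.0898
  σ(I2,I4) = 0.27 × 0.85 × 1.34 = 0.3075
  σ(I3,I4) = 0.10 × 1.51 × 1.34 = 0.2023
σ²_T = Σσ²ᵢ + 2·Σσ_ij = 5.9218 + 2 × 0.9618 = 7.8454
α = (4/3)·(1 − 5.9218/7.8454) = 0.327

α = 0.327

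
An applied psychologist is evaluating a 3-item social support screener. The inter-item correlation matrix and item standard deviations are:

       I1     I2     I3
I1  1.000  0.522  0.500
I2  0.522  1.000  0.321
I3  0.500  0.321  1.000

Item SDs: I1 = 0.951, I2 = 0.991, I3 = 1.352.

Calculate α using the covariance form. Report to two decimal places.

α = 0.69

Σσ²ᵢ = 0.951² + 0.991² + 1.352² = 3.7144
Covariances σ_ij = r_ij · s_i · s_j:
  σ(I1,I2) = 0.522 × 0.951 × 0.991 = 0.4920
  σ(I1,I3) = 0.500 × 0.951 × 1.352 = 0.6429
  σ(I2,I3) = 0.321 × 0.991 × 1.352 = 0.4301
σ²_T = Σσ²ᵢ + 2·Σσ_ij = 3.7144 + 2 × 1.5650 = 6.8444
α = (3/2)·(1 − 3.7144/6.8444) = 0.69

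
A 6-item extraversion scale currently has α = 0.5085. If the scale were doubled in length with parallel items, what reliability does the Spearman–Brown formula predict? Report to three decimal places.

Length factor m = 2
α' = m·α / (1 + (m−1)·α)
   = 2 × 0.5085 / (1 + (2 − 1) × 0.5085)
   = 1.0170 / 1.5085 = 0.674

predicted reliability = 0.674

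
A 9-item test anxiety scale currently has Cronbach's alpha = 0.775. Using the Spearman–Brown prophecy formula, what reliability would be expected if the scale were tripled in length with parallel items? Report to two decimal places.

Length factor m = 3
α' = m·α / (1 + (m−1)·α)
   = 3 × 0.775 / (1 + (3 − 1) × 0.775)
   = 2.3250 / 2.5500 = 0.91

predicted reliability = 0.91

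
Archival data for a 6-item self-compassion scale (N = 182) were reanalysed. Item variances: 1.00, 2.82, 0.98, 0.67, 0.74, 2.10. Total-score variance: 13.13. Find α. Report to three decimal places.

ΣVar(i) = 1.00 + 2.82 + 0.98 + 0.67 + 0.74 + 2.10 = 8.31
α = (k/(k−1))·(1 − ΣVar(i)/total variance) = (6/5)·(1 − 8.31/13.13) = 0.441

α = 0.441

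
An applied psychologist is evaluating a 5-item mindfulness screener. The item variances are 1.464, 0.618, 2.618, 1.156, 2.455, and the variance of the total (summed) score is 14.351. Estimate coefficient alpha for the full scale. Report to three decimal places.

coefficient alpha = 0.526

sum of item variances = 1.464 + 0.618 + 2.618 + 1.156 + 2.455 = 8.311
α = (k/(k−1))·(1 − sum of item variances/σ²_total) = (5/4)·(1 − 8.311/14.351) = 0.526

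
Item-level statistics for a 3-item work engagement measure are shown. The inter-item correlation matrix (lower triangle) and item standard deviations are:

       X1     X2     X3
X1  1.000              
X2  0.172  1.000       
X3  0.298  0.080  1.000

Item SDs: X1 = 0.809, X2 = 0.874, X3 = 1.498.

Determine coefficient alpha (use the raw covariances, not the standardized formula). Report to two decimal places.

Σσ²ᵢ = 0.809² + 0.874² + 1.498² = 3.6624
Covariances σ_ij = r_ij · s_i · s_j:
  σ(X1,X2) = 0.172 × 0.809 × 0.874 = 0.1216
  σ(X1,X3) = 0.298 × 0.809 × 1.498 = 0.3611
  σ(X2,X3) = 0.080 × 0.874 × 1.498 = 0.1047
σ²_T = Σσ²ᵢ + 2·Σσ_ij = 3.6624 + 2 × 0.5874 = 4.8372
α = (3/2)·(1 − 3.6624/4.8372) = 0.36

α = 0.36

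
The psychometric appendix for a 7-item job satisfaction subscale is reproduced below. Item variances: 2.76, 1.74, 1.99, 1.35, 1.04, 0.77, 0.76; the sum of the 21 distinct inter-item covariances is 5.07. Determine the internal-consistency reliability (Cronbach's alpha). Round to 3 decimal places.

Cronbach's alpha = 0.576

sum of item variances = 2.76 + 1.74 + 1.99 + 1.35 + 1.04 + 0.77 + 0.76 = 10.41
Sum of distinct covariances = 5.07
Var(T) = sum of item variances + 2·Σcov = 10.41 + 2 × 5.07 = 20.55
α = (7/6)·(1 − 10.41/20.55) = 0.576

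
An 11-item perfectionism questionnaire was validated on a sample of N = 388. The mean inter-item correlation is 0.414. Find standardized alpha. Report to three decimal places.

standardized alpha = 0.886

Standardized α = k·r̄ / (1 + (k−1)·r̄) = 11 × 0.414 / (1 + 10 × 0.414)
  = 4.5540 / 5.1400 = 0.886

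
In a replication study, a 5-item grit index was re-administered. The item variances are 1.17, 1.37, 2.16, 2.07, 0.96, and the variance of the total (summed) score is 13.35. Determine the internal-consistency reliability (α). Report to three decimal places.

α = 0.526

Σσᵢ² = 1.17 + 1.37 + 2.16 + 2.07 + 0.96 = 7.73
α = (k/(k−1))·(1 − Σσᵢ²/total variance) = (5/4)·(1 − 7.73/13.35) = 0.526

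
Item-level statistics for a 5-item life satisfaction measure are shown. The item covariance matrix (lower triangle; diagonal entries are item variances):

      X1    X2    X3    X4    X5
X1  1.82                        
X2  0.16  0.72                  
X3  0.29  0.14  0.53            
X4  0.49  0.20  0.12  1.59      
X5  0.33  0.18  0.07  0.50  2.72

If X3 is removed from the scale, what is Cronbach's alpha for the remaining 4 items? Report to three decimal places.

Remaining items: X1, X2, X4, X5 (k = 4).
sum of item variances = 1.82 + 0.72 + 1.59 + 2.72 = 6.85
σ²_total = 6.85 + 2 × 1.86 = 10.57
α (item deleted) = (4/3)·(1 − 6.85/10.57) = 0.469

α = 0.469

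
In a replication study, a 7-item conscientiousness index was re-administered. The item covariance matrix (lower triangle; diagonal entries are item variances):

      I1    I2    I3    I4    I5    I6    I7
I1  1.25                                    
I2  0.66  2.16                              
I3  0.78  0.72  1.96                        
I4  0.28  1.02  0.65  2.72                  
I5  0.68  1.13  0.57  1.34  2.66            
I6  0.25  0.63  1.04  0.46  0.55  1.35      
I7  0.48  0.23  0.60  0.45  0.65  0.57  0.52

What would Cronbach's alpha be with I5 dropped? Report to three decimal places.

Remaining items: I1, I2, I3, I4, I6, I7 (k = 6).
Σσᵢ² = 1.25 + 2.16 + 1.96 + 2.72 + 1.35 + 0.52 = 9.96
Var(T) = 9.96 + 2 × 8.82 = 27.60
α (item deleted) = (6/5)·(1 − 9.96/27.60) = 0.767

α = 0.767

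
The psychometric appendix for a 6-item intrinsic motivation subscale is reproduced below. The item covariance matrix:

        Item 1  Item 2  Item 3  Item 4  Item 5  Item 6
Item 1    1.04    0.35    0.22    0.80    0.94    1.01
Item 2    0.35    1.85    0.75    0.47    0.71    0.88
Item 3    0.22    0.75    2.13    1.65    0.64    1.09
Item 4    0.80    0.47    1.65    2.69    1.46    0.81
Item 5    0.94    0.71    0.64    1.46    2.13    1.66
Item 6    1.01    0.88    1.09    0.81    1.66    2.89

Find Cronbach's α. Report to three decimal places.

Σσᵢ² = 1.04 + 1.85 + 2.13 + 2.69 + 2.13 + 2.89 = 12.73
Sum of the distinct covariances = 13.44
total variance = 12.73 + 2 × 13.44 = 39.61
α = (k/(k−1))·(1 − Σσᵢ²/total variance) = (6/5)·(1 − 12.73/39.61) = 0.814

Cronbach's α = 0.814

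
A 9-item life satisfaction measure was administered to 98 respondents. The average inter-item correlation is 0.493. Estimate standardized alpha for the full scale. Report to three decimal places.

Standardized α = k·r̄ / (1 + (k−1)·r̄) = 9 × 0.493 / (1 + 8 × 0.493)
  = 4.4370 / 4.9440 = 0.897

α = 0.897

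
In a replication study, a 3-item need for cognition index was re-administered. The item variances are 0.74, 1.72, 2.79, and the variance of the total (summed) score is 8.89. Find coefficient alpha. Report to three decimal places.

α = 0.614

Σσ²ᵢ = 0.74 + 1.72 + 2.79 = 5.25
α = (k/(k−1))·(1 − Σσ²ᵢ/σ²_total) = (3/2)·(1 − 5.25/8.89) = 0.614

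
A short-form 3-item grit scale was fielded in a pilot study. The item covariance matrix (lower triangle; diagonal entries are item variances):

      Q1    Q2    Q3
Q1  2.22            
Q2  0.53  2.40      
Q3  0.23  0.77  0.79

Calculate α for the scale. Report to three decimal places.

Σσᵢ² = 2.22 + 2.40 + 0.79 = 5.41
Sum of off-diagonal covariances = 1.53
σ²_T = 5.41 + 2 × 1.53 = 8.47
α = (k/(k−1))·(1 − Σσᵢ²/σ²_T) = (3/2)·(1 − 5.41/8.47) = 0.542

α = 0.542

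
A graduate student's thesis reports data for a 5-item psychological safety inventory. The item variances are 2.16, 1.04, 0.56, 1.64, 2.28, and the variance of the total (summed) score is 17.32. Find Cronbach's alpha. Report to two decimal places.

ΣVar(i) = 2.16 + 1.04 + 0.56 + 1.64 + 2.28 = 7.68
α = (k/(k−1))·(1 − ΣVar(i)/total variance) = (5/4)·(1 − 7.68/17.32) = 0.70

Cronbach's alpha = 0.70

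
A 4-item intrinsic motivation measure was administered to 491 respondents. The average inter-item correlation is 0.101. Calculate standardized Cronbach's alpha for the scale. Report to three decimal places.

Standardized α = k·r̄ / (1 + (k−1)·r̄) = 4 × 0.101 / (1 + 3 × 0.101)
  = 0.4040 / 1.3030 = 0.310

α = 0.310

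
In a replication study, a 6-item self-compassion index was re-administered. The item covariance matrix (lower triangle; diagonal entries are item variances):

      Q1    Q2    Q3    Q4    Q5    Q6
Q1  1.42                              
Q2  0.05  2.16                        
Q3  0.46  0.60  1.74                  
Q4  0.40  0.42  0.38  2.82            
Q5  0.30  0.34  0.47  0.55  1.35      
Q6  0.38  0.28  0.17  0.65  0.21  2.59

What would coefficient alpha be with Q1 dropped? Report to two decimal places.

Remaining items: Q2, Q3, Q4, Q5, Q6 (k = 5).
sum of item variances = 2.16 + 1.74 + 2.82 + 1.35 + 2.59 = 10.66
Var(T) = 10.66 + 2 × 4.07 = 18.80
α (item deleted) = (5/4)·(1 − 10.66/18.80) = 0.54

α = 0.54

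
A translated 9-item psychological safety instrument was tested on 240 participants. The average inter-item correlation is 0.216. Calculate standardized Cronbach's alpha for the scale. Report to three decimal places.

Standardized α = k·r̄ / (1 + (k−1)·r̄) = 9 × 0.216 / (1 + 8 × 0.216)
  = 1.9440 / 2.7280 = 0.713

standardized Cronbach's alpha = 0.713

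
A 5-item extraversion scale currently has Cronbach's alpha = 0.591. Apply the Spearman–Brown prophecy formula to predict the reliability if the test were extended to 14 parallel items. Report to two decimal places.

Length factor m = 14/5 = 2.8000
α' = m·α / (1 + (m−1)·α)
   = 14/5 × 0.591 / (1 + (14/5 − 1) × 0.591)
   = 1.6548 / 2.0638 = 0.80

predicted reliability = 0.80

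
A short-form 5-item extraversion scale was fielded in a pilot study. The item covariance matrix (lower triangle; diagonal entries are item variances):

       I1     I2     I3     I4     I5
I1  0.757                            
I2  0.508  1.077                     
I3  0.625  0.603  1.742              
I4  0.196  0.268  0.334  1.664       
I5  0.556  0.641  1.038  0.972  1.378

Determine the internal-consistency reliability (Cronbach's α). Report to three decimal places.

Σσ²ᵢ = 0.757 + 1.077 + 1.742 + 1.664 + 1.378 = 6.618
Σ_{i<j} σ_ij = 5.741
σ²_T = 6.618 + 2 × 5.741 = 18.100
α = (k/(k−1))·(1 − Σσ²ᵢ/σ²_T) = (5/4)·(1 − 6.618/18.100) = 0.793

α = 0.793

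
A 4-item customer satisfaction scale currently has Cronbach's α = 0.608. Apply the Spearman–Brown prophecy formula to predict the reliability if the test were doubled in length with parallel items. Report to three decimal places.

Length factor m = 2
α' = m·α / (1 + (m−1)·α)
   = 2 × 0.608 / (1 + (2 − 1) × 0.608)
   = 1.2160 / 1.6080 = 0.756

predicted reliability = 0.756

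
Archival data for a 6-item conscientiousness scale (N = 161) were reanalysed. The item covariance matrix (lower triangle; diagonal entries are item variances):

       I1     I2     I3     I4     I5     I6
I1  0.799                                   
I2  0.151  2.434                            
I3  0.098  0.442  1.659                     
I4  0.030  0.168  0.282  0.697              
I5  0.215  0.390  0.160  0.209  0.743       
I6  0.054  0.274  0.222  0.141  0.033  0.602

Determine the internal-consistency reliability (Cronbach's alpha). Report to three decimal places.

sum of item variances = 0.799 + 2.434 + 1.659 + 0.697 + 0.743 + 0.602 = 6.934
Sum of off-diagonal covariances = 2.869
Var(T) = 6.934 + 2 × 2.869 = 12.672
α = (k/(k−1))·(1 − sum of item variances/Var(T)) = (6/5)·(1 − 6.934/12.672) = 0.543

α = 0.543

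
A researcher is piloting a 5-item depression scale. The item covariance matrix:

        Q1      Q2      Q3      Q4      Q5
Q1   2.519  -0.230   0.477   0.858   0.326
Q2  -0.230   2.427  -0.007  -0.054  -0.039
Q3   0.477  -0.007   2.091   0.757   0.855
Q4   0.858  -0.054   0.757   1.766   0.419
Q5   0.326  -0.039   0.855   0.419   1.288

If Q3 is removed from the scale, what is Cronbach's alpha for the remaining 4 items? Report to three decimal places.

Remaining items: Q1, Q2, Q4, Q5 (k = 4).
Σσᵢ² = 2.519 + 2.427 + 1.766 + 1.288 = 8.000
σ²_T = 8.000 + 2 × 1.280 = 10.560
α (item deleted) = (4/3)·(1 − 8.000/10.560) = 0.323

Cronbach's alpha = 0.323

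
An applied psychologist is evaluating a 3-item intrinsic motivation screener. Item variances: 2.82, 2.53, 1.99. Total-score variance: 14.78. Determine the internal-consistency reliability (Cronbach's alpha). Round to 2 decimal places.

Cronbach's alpha = 0.76

sum of item variances = 2.82 + 2.53 + 1.99 = 7.34
α = (k/(k−1))·(1 − sum of item variances/Var(T)) = (3/2)·(1 − 7.34/14.78) = 0.76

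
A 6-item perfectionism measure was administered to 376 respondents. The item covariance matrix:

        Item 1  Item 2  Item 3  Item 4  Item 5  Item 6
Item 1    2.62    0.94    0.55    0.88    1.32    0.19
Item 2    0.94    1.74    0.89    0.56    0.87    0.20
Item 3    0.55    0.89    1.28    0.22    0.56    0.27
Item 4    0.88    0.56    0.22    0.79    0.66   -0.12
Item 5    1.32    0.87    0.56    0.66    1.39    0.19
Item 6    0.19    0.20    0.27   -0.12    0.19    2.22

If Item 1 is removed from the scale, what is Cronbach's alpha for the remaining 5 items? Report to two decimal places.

Remaining items: Item 2, Item 3, Item 4, Item 5, Item 6 (k = 5).
sum of item variances = 1.74 + 1.28 + 0.79 + 1.39 + 2.22 = 7.42
σ²_T = 7.42 + 2 × 4.30 = 16.02
α (item deleted) = (5/4)·(1 − 7.42/16.02) = 0.67

Cronbach's alpha = 0.67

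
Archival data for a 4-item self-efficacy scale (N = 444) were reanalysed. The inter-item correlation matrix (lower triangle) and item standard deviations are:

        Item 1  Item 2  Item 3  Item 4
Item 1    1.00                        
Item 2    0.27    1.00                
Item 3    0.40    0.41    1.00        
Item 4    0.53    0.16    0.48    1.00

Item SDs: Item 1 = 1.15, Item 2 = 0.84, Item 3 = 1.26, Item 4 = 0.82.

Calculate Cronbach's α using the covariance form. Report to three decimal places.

Σσ²ᵢ = 1.15² + 0.84² + 1.26² + 0.82² = 4.2881
Covariances σ_ij = r_ij · s_i · s_j:
  σ(Item 1,Item 2) = 0.27 × 1.15 × 0.84 = 0.2608
  σ(Item 1,Item 3) = 0.40 × 1.15 × 1.26 = 0.5796
  σ(Item 1,Item 4) = 0.53 × 1.15 × 0.82 = 0.4998
  σ(Item 2,Item 3) = 0.41 × 0.84 × 1.26 = 0.4339
  σ(Item 2,Item 4) = 0.16 × 0.84 × 0.82 = 0.1102
  σ(Item 3,Item 4) = 0.48 × 1.26 × 0.82 = 0.4959
σ²_T = Σσ²ᵢ + 2·Σσ_ij = 4.2881 + 2 × 2.3802 = 9.0485
α = (4/3)·(1 − 4.2881/9.0485) = 0.701

α = 0.701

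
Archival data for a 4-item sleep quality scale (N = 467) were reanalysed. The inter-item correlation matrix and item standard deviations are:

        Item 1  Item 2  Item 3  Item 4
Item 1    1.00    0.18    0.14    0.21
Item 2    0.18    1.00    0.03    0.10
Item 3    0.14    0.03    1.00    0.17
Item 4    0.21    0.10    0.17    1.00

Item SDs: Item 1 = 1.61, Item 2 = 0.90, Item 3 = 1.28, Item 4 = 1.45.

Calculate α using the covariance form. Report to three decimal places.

Σσ²ᵢ = 1.61² + 0.90² + 1.28² + 1.45² = 7.1430
Covariances σ_ij = r_ij · s_i · s_j:
  σ(Item 1,Item 2) = 0.18 × 1.61 × 0.90 = 0.2608
  σ(Item 1,Item 3) = 0.14 × 1.61 × 1.28 = 0.2885
  σ(Item 1,Item 4) = 0.21 × 1.61 × 1.45 = 0.4902
  σ(Item 2,Item 3) = 0.03 × 0.90 × 1.28 = 0.0346
  σ(Item 2,Item 4) = 0.10 × 0.90 × 1.45 = 0.1305
  σ(Item 3,Item 4) = 0.17 × 1.28 × 1.45 = 0.3155
σ²_T = Σσ²ᵢ + 2·Σσ_ij = 7.1430 + 2 × 1.5201 = 10.1832
α = (4/3)·(1 − 7.1430/10.1832) = 0.398

α = 0.398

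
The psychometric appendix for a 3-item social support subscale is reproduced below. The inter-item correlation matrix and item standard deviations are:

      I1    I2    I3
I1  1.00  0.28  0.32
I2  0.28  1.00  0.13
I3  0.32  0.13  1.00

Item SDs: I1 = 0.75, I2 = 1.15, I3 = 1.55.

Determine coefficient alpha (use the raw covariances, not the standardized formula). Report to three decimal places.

Σσ²ᵢ = 0.75² + 1.15² + 1.55² = 4.2875
Covariances σ_ij = r_ij · s_i · s_j:
  σ(I1,I2) = 0.28 × 0.75 × 1.15 = 0.2415
  σ(I1,I3) = 0.32 × 0.75 × 1.55 = 0.3720
  σ(I2,I3) = 0.13 × 1.15 × 1.55 = 0.2317
σ²_T = Σσ²ᵢ + 2·Σσ_ij = 4.2875 + 2 × 0.8452 = 5.9779
α = (3/2)·(1 − 4.2875/5.9779) = 0.424

coefficient alpha = 0.424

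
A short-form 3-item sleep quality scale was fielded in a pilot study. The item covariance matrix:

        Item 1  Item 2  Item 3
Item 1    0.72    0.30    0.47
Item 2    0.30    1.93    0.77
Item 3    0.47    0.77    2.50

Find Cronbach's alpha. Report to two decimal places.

Cronbach's alpha = 0.56

Σσ²ᵢ = 0.72 + 1.93 + 2.50 = 5.15
Σ_{i<j} σ_ij = 1.54
σ²_T = 5.15 + 2 × 1.54 = 8.23
α = (k/(k−1))·(1 − Σσ²ᵢ/σ²_T) = (3/2)·(1 − 5.15/8.23) = 0.56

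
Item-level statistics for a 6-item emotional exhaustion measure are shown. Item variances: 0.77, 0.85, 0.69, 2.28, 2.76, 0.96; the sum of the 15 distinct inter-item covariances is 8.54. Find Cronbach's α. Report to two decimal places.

Σσ²ᵢ = 0.77 + 0.85 + 0.69 + 2.28 + 2.76 + 0.96 = 8.31
Sum of distinct covariances = 8.54
σ²_total = Σσ²ᵢ + 2·Σcov = 8.31 + 2 × 8.54 = 25.39
α = (6/5)·(1 − 8.31/25.39) = 0.81

α = 0.81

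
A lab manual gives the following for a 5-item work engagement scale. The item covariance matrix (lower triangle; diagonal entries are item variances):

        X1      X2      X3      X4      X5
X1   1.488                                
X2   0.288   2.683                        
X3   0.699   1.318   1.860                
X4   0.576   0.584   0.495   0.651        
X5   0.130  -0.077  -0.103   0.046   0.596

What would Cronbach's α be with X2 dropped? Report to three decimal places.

Remaining items: X1, X3, X4, X5 (k = 4).
sum of item variances = 1.488 + 1.860 + 0.651 + 0.596 = 4.595
total variance = 4.595 + 2 × 1.843 = 8.281
α (item deleted) = (4/3)·(1 − 4.595/8.281) = 0.593

α = 0.593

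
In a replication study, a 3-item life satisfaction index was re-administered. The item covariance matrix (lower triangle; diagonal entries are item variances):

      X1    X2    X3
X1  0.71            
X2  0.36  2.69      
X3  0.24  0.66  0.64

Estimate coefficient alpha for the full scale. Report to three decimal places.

ΣVar(i) = 0.71 + 2.69 + 0.64 = 4.04
Sum of the distinct covariances = 1.26
total variance = 4.04 + 2 × 1.26 = 6.56
α = (k/(k−1))·(1 − ΣVar(i)/total variance) = (3/2)·(1 − 4.04/6.56) = 0.576

α = 0.576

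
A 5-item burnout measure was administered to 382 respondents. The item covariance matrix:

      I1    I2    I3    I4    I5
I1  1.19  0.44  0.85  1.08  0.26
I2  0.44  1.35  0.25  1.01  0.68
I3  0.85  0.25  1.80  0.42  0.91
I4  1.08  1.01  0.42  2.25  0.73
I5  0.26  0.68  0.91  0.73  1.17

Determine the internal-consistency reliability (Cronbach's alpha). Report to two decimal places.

Σσᵢ² = 1.19 + 1.35 + 1.80 + 2.25 + 1.17 = 7.76
Σ_{i<j} σ_ij = 6.63
σ²_T = 7.76 + 2 × 6.63 = 21.02
α = (k/(k−1))·(1 − Σσᵢ²/σ²_T) = (5/4)·(1 − 7.76/21.02) = 0.79

α = 0.79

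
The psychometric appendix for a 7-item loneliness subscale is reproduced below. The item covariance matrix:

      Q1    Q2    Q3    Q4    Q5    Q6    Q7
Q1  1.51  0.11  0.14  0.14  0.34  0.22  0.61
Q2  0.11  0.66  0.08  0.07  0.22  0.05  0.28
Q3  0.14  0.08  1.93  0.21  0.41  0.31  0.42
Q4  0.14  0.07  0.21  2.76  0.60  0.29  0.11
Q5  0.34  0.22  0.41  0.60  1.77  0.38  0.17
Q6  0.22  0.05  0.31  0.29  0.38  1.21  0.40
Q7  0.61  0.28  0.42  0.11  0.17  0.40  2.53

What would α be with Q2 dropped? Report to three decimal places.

α = 0.537

Remaining items: Q1, Q3, Q4, Q5, Q6, Q7 (k = 6).
sum of item variances = 1.51 + 1.93 + 2.76 + 1.77 + 1.21 + 2.53 = 11.71
σ²_T = 11.71 + 2 × 4.75 = 21.21
α (item deleted) = (6/5)·(1 − 11.71/21.21) = 0.537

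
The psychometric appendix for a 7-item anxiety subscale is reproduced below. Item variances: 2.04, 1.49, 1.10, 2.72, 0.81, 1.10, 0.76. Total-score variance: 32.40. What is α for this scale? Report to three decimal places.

α = 0.806

sum of item variances = 2.04 + 1.49 + 1.10 + 2.72 + 0.81 + 1.10 + 0.76 = 10.02
α = (k/(k−1))·(1 − sum of item variances/Var(T)) = (7/6)·(1 − 10.02/32.40) = 0.806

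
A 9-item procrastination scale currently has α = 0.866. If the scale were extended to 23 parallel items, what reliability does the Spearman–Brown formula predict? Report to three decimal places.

Length factor m = 23/9 = 2.5556
α' = m·α / (1 + (m−1)·α)
   = 23/9 × 0.866 / (1 + (23/9 − 1) × 0.866)
   = 2.2131 / 2.3471 = 0.943

predicted reliability = 0.943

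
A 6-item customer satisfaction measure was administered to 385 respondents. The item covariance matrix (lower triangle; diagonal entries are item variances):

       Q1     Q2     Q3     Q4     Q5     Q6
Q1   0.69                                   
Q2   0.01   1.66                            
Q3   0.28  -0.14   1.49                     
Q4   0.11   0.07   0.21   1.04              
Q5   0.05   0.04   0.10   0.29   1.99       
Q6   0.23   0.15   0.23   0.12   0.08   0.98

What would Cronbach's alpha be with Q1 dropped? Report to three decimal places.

Cronbach's alpha = 0.304

Remaining items: Q2, Q3, Q4, Q5, Q6 (k = 5).
ΣVar(i) = 1.66 + 1.49 + 1.04 + 1.99 + 0.98 = 7.16
total variance = 7.16 + 2 × 1.15 = 9.46
α (item deleted) = (5/4)·(1 − 7.16/9.46) = 0.304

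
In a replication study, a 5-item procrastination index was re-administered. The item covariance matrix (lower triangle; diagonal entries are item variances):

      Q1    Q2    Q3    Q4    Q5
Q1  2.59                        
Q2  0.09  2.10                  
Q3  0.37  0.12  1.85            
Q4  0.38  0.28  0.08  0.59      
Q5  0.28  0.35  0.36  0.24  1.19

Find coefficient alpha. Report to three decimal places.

Σσ²ᵢ = 2.59 + 2.10 + 1.85 + 0.59 + 1.19 = 8.32
Sum of off-diagonal covariances = 2.55
Var(T) = 8.32 + 2 × 2.55 = 13.42
α = (k/(k−1))·(1 − Σσ²ᵢ/Var(T)) = (5/4)·(1 − 8.32/13.42) = 0.475

coefficient alpha = 0.475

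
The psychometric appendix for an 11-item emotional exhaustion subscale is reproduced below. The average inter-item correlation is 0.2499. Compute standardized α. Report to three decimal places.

α = 0.786

Standardized α = k·r̄ / (1 + (k−1)·r̄) = 11 × 0.2499 / (1 + 10 × 0.2499)
  = 2.7489 / 3.4990 = 0.786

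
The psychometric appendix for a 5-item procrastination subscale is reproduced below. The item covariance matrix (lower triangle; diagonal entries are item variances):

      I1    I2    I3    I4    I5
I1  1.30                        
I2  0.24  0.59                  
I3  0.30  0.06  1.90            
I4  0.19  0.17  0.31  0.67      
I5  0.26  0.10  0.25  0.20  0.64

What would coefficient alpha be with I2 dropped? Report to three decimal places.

Remaining items: I1, I3, I4, I5 (k = 4).
ΣVar(i) = 1.30 + 1.90 + 0.67 + 0.64 = 4.51
σ²_T = 4.51 + 2 × 1.51 = 7.53
α (item deleted) = (4/3)·(1 − 4.51/7.53) = 0.535

coefficient alpha = 0.535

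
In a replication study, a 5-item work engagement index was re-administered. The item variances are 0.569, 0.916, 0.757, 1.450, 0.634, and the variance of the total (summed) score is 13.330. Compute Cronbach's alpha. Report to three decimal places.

ΣVar(i) = 0.569 + 0.916 + 0.757 + 1.450 + 0.634 = 4.326
α = (k/(k−1))·(1 − ΣVar(i)/total variance) = (5/4)·(1 − 4.326/13.330) = 0.844

Cronbach's alpha = 0.844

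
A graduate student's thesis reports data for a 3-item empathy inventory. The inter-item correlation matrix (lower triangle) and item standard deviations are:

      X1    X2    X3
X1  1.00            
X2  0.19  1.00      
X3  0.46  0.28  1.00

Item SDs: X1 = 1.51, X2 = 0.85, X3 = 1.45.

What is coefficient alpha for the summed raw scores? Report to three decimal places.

α = 0.577

Σσ²ᵢ = 1.51² + 0.85² + 1.45² = 5.1051
Covariances σ_ij = r_ij · s_i · s_j:
  σ(X1,X2) = 0.19 × 1.51 × 0.85 = 0.2439
  σ(X1,X3) = 0.46 × 1.51 × 1.45 = 1.0072
  σ(X2,X3) = 0.28 × 0.85 × 1.45 = 0.3451
σ²_T = Σσ²ᵢ + 2·Σσ_ij = 5.1051 + 2 × 1.5962 = 8.2975
α = (3/2)·(1 − 5.1051/8.2975) = 0.577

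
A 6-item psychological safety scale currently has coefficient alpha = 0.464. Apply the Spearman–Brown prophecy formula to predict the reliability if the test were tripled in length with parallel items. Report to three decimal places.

Length factor m = 3
α' = m·α / (1 + (m−1)·α)
   = 3 × 0.464 / (1 + (3 − 1) × 0.464)
   = 1.3920 / 1.9280 = 0.722

predicted reliability = 0.722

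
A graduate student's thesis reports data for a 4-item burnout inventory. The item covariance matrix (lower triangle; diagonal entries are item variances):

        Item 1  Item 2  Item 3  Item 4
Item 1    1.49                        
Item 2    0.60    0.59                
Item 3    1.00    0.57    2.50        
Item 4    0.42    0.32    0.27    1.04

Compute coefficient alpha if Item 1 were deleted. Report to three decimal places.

Remaining items: Item 2, Item 3, Item 4 (k = 3).
Σσᵢ² = 0.59 + 2.50 + 1.04 = 4.13
σ²_total = 4.13 + 2 × 1.16 = 6.45
α (item deleted) = (3/2)·(1 − 4.13/6.45) = 0.540

coefficient alpha = 0.540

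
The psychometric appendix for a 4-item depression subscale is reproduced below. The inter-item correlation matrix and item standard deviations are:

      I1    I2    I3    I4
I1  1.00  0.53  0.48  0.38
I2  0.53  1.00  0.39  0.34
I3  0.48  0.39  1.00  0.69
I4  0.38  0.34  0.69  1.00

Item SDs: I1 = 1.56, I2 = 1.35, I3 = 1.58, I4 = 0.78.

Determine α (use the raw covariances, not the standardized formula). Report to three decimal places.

α = 0.755

Σσ²ᵢ = 1.56² + 1.35² + 1.58² + 0.78² = 7.3609
Covariances σ_ij = r_ij · s_i · s_j:
  σ(I1,I2) = 0.53 × 1.56 × 1.35 = 1.1162
  σ(I1,I3) = 0.48 × 1.56 × 1.58 = 1.1831
  σ(I1,I4) = 0.38 × 1.56 × 0.78 = 0.4624
  σ(I2,I3) = 0.39 × 1.35 × 1.58 = 0.8319
  σ(I2,I4) = 0.34 × 1.35 × 0.78 = 0.3580
  σ(I3,I4) = 0.69 × 1.58 × 0.78 = 0.8504
σ²_T = Σσ²ᵢ + 2·Σσ_ij = 7.3609 + 2 × 4.8020 = 16.9649
α = (4/3)·(1 − 7.3609/16.9649) = 0.755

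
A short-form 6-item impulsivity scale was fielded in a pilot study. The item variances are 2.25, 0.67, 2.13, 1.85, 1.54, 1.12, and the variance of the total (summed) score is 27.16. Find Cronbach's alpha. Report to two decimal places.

Σσ²ᵢ = 2.25 + 0.67 + 2.13 + 1.85 + 1.54 + 1.12 = 9.56
α = (k/(k−1))·(1 − Σσ²ᵢ/total variance) = (6/5)·(1 − 9.56/27.16) = 0.78

Cronbach's alpha = 0.78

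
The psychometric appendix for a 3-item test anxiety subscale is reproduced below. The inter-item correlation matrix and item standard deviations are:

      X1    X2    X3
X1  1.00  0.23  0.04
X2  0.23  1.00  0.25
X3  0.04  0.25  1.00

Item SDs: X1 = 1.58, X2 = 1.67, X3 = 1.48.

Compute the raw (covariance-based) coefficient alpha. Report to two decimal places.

Σσ²ᵢ = 1.58² + 1.67² + 1.48² = 7.4757
Covariances σ_ij = r_ij · s_i · s_j:
  σ(X1,X2) = 0.23 × 1.58 × 1.67 = 0.6069
  σ(X1,X3) = 0.04 × 1.58 × 1.48 = 0.0935
  σ(X2,X3) = 0.25 × 1.67 × 1.48 = 0.6179
σ²_T = Σσ²ᵢ + 2·Σσ_ij = 7.4757 + 2 × 1.3183 = 10.1123
α = (3/2)·(1 − 7.4757/10.1123) = 0.39

α = 0.39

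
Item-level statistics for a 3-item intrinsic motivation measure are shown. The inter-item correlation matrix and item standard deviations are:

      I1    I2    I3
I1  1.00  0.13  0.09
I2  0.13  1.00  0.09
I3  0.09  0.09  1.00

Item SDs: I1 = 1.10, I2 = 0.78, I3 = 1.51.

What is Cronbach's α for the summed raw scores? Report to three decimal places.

Σσ²ᵢ = 1.10² + 0.78² + 1.51² = 4.0985
Covariances σ_ij = r_ij · s_i · s_j:
  σ(I1,I2) = 0.13 × 1.10 × 0.78 = 0.1115
  σ(I1,I3) = 0.09 × 1.10 × 1.51 = 0.1495
  σ(I2,I3) = 0.09 × 0.78 × 1.51 = 0.1060
σ²_T = Σσ²ᵢ + 2·Σσ_ij = 4.0985 + 2 × 0.3670 = 4.8325
α = (3/2)·(1 − 4.0985/4.8325) = 0.228

α = 0.228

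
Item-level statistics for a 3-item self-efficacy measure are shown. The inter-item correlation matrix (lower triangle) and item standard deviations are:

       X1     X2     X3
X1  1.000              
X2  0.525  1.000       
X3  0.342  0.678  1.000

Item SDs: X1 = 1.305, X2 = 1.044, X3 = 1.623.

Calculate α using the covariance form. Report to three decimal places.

Σσ²ᵢ = 1.305² + 1.044² + 1.623² = 5.4271
Covariances σ_ij = r_ij · s_i · s_j:
  σ(X1,X2) = 0.525 × 1.305 × 1.044 = 0.7153
  σ(X1,X3) = 0.342 × 1.305 × 1.623 = 0.7244
  σ(X2,X3) = 0.678 × 1.044 × 1.623 = 1.1488
σ²_T = Σσ²ᵢ + 2·Σσ_ij = 5.4271 + 2 × 2.5885 = 10.6041
α = (3/2)·(1 − 5.4271/10.6041) = 0.732

α = 0.732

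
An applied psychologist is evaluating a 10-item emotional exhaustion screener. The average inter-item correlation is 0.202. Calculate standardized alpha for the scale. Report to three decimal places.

Standardized α = k·r̄ / (1 + (k−1)·r̄) = 10 × 0.202 / (1 + 9 × 0.202)
  = 2.0200 / 2.8180 = 0.717

α = 0.717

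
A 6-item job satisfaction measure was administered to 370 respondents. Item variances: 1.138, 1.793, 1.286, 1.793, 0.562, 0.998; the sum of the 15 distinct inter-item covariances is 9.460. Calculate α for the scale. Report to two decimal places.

Σσ²ᵢ = 1.138 + 1.793 + 1.286 + 1.793 + 0.562 + 0.998 = 7.570
Sum of distinct covariances = 9.460
total variance = Σσ²ᵢ + 2·Σcov = 7.570 + 2 × 9.460 = 26.490
α = (6/5)·(1 − 7.570/26.490) = 0.86

α = 0.86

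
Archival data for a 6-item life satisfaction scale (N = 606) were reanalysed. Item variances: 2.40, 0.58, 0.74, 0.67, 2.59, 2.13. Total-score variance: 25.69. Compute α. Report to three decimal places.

Σσ²ᵢ = 2.40 + 0.58 + 0.74 + 0.67 + 2.59 + 2.13 = 9.11
α = (k/(k−1))·(1 − Σσ²ᵢ/σ²_total) = (6/5)·(1 − 9.11/25.69) = 0.774

α = 0.774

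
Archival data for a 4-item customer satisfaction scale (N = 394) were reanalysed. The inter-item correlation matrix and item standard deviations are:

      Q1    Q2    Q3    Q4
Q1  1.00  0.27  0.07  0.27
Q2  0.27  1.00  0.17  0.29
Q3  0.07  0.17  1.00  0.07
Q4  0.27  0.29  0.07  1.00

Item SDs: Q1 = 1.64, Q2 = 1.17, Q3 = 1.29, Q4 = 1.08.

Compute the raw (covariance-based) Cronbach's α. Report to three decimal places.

Σσ²ᵢ = 1.64² + 1.17² + 1.29² + 1.08² = 6.8890
Covariances σ_ij = r_ij · s_i · s_j:
  σ(Q1,Q2) = 0.27 × 1.64 × 1.17 = 0.5181
  σ(Q1,Q3) = 0.07 × 1.64 × 1.29 = 0.1481
  σ(Q1,Q4) = 0.27 × 1.64 × 1.08 = 0.4782
  σ(Q2,Q3) = 0.17 × 1.17 × 1.29 = 0.2566
  σ(Q2,Q4) = 0.29 × 1.17 × 1.08 = 0.3664
  σ(Q3,Q4) = 0.07 × 1.29 × 1.08 = 0.0975
σ²_T = Σσ²ᵢ + 2·Σσ_ij = 6.8890 + 2 × 1.8649 = 10.6188
α = (4/3)·(1 − 6.8890/10.6188) = 0.468

Cronbach's α = 0.468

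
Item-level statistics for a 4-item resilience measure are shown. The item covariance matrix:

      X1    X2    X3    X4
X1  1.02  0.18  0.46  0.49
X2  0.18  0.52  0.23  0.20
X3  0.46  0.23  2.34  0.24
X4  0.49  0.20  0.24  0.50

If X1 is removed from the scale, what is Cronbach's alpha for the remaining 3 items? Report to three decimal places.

Remaining items: X2, X3, X4 (k = 3).
ΣVar(i) = 0.52 + 2.34 + 0.50 = 3.36
Var(T) = 3.36 + 2 × 0.67 = 4.70
α (item deleted) = (3/2)·(1 − 3.36/4.70) = 0.428

Cronbach's alpha = 0.428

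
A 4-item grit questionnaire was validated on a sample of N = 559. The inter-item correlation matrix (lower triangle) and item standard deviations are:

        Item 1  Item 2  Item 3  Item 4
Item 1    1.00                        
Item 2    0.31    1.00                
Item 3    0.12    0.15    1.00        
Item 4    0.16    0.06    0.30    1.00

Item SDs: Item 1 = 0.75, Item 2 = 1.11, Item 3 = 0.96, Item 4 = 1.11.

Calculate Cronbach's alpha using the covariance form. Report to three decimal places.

α = 0.457

Σσ²ᵢ = 0.75² + 1.11² + 0.96² + 1.11² = 3.9483
Covariances σ_ij = r_ij · s_i · s_j:
  σ(Item 1,Item 2) = 0.31 × 0.75 × 1.11 = 0.2581
  σ(Item 1,Item 3) = 0.12 × 0.75 × 0.96 = 0.0864
  σ(Item 1,Item 4) = 0.16 × 0.75 × 1.11 = 0.1332
  σ(Item 2,Item 3) = 0.15 × 1.11 × 0.96 = 0.1598
  σ(Item 2,Item 4) = 0.06 × 1.11 × 1.11 = 0.0739
  σ(Item 3,Item 4) = 0.30 × 0.96 × 1.11 = 0.3197
σ²_T = Σσ²ᵢ + 2·Σσ_ij = 3.9483 + 2 × 1.0311 = 6.0105
α = (4/3)·(1 − 3.9483/6.0105) = 0.457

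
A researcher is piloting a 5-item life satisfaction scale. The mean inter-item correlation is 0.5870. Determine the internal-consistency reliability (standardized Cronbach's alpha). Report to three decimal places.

standardized Cronbach's alpha = 0.877

Standardized α = k·r̄ / (1 + (k−1)·r̄) = 5 × 0.5870 / (1 + 4 × 0.5870)
  = 2.9350 / 3.3480 = 0.877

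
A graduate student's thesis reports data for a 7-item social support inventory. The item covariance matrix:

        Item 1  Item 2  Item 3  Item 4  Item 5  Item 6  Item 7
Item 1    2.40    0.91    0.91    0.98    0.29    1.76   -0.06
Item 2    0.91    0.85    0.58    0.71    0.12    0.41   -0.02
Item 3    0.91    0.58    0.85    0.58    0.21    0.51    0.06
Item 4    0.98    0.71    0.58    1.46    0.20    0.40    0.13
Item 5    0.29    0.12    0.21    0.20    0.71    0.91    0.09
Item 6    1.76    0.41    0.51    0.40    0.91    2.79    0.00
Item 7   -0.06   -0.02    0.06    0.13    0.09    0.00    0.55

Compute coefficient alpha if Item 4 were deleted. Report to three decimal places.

coefficient alpha = 0.745

Remaining items: Item 1, Item 2, Item 3, Item 5, Item 6, Item 7 (k = 6).
sum of item variances = 2.40 + 0.85 + 0.85 + 0.71 + 2.79 + 0.55 = 8.15
σ²_T = 8.15 + 2 × 6.68 = 21.51
α (item deleted) = (6/5)·(1 − 8.15/21.51) = 0.745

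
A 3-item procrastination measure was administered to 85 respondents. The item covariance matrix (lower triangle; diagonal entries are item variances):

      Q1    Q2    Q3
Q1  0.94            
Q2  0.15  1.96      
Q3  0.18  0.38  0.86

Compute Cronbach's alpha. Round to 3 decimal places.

ΣVar(i) = 0.94 + 1.96 + 0.86 = 3.76
Sum of the distinct covariances = 0.71
total variance = 3.76 + 2 × 0.71 = 5.18
α = (k/(k−1))·(1 − ΣVar(i)/total variance) = (3/2)·(1 − 3.76/5.18) = 0.411

Cronbach's alpha = 0.411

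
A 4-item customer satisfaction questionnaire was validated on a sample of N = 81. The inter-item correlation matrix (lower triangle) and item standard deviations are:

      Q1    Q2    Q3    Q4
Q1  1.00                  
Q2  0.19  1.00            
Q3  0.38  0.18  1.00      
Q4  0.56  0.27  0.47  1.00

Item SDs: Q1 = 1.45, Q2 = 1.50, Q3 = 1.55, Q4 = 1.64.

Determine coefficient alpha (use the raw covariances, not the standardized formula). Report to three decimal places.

Σσ²ᵢ = 1.45² + 1.50² + 1.55² + 1.64² = 9.4446
Covariances σ_ij = r_ij · s_i · s_j:
  σ(Q1,Q2) = 0.19 × 1.45 × 1.50 = 0.4132
  σ(Q1,Q3) = 0.38 × 1.45 × 1.55 = 0.8540
  σ(Q1,Q4) = 0.56 × 1.45 × 1.64 = 1.3317
  σ(Q2,Q3) = 0.18 × 1.50 × 1.55 = 0.4185
  σ(Q2,Q4) = 0.27 × 1.50 × 1.64 = 0.6642
  σ(Q3,Q4) = 0.47 × 1.55 × 1.64 = 1.1947
σ²_T = Σσ²ᵢ + 2·Σσ_ij = 9.4446 + 2 × 4.8763 = 19.1972
α = (4/3)·(1 − 9.4446/19.1972) = 0.677

α = 0.677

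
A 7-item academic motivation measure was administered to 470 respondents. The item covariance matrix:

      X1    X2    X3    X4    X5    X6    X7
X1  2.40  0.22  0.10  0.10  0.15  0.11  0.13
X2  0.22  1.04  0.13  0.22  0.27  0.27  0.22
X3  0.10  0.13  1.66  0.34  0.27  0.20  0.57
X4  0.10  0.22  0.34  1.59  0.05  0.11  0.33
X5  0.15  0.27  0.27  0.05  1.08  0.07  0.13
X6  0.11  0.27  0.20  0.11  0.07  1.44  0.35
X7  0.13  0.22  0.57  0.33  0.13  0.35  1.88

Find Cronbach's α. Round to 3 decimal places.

Σσ²ᵢ = 2.40 + 1.04 + 1.66 + 1.59 + 1.08 + 1.44 + 1.88 = 11.09
Σ_{i<j} σ_ij = 4.34
σ²_T = 11.09 + 2 × 4.34 = 19.77
α = (k/(k−1))·(1 − Σσ²ᵢ/σ²_T) = (7/6)·(1 − 11.09/19.77) = 0.512

α = 0.512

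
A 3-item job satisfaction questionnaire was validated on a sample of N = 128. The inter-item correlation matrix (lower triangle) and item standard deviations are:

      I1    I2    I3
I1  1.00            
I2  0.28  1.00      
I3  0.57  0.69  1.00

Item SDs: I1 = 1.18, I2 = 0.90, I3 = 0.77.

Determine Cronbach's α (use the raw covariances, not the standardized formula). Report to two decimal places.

Σσ²ᵢ = 1.18² + 0.90² + 0.77² = 2.7953
Covariances σ_ij = r_ij · s_i · s_j:
  σ(I1,I2) = 0.28 × 1.18 × 0.90 = 0.2974
  σ(I1,I3) = 0.57 × 1.18 × 0.77 = 0.5179
  σ(I2,I3) = 0.69 × 0.90 × 0.77 = 0.4782
σ²_T = Σσ²ᵢ + 2·Σσ_ij = 2.7953 + 2 × 1.2935 = 5.3823
α = (3/2)·(1 − 2.7953/5.3823) = 0.72

Cronbach's α = 0.72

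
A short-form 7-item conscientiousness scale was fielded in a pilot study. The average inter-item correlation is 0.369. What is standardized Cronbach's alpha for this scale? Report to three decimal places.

Standardized α = k·r̄ / (1 + (k−1)·r̄) = 7 × 0.369 / (1 + 6 × 0.369)
  = 2.5830 / 3.2140 = 0.804

standardized Cronbach's alpha = 0.804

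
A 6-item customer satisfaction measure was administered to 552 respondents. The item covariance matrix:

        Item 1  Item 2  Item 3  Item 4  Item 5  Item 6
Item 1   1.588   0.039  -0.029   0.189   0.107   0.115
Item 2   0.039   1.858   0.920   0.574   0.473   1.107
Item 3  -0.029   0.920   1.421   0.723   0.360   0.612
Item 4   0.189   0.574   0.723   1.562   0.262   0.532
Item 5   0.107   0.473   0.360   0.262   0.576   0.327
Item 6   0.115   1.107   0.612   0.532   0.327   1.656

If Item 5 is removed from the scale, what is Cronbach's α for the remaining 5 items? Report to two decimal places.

α = 0.68

Remaining items: Item 1, Item 2, Item 3, Item 4, Item 6 (k = 5).
ΣVar(i) = 1.588 + 1.858 + 1.421 + 1.562 + 1.656 = 8.085
σ²_total = 8.085 + 2 × 4.782 = 17.649
α (item deleted) = (5/4)·(1 − 8.085/17.649) = 0.68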